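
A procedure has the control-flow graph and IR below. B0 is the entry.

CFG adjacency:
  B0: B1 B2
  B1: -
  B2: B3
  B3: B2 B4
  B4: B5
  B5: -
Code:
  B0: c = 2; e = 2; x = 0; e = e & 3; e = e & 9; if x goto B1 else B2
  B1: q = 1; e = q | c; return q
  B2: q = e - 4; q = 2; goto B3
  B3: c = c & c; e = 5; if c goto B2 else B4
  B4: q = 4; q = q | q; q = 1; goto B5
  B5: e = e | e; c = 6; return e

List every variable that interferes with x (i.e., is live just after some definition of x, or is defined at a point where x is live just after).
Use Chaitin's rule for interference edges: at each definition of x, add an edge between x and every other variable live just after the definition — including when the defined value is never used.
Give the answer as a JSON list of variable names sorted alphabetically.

Answer: ["c", "e"]

Working:
Per-block:
  B0: {c,e,x} / ∅
  B1: {e,q} / {c}
  B2: {q} / {e}
  B3: {c,e} / {c}
  B4: {q} / ∅
  B5: {c,e} / {e}

Live sets:
  live B0: ∅→{c,e}
  live B1: {c}→∅
  live B2: {c,e}→{c}
  live B3: {c}→{c,e}
  live B4: {e}→{e}
  live B5: {e}→∅

Conflict graph:
  c — {e,q,x}
  e — {c,q,x}
  q — {c,e}
  x — {c,e}

N(x) = ["c", "e"]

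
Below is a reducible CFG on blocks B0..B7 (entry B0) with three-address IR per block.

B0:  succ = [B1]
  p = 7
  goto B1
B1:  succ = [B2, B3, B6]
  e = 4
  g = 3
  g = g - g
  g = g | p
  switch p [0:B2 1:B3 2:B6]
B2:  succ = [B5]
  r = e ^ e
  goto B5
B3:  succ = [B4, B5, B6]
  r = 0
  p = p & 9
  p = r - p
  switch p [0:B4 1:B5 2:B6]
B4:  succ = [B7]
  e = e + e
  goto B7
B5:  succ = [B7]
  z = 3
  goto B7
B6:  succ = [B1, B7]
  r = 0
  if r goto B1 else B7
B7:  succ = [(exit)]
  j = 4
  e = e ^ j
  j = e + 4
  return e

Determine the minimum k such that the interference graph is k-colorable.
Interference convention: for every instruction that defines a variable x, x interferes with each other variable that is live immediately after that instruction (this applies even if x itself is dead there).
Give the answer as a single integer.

Answer: 3

Analysis:
Block summaries:
  B0: def={p} ue=∅
  B1: def={e,g} ue={p}
  B2: def={r} ue={e}
  B3: def={p,r} ue={p}
  B4: def={e} ue={e}
  B5: def={z} ue=∅
  B6: def={r} ue=∅
  B7: def={e,j} ue={e}

Backward fixpoint:
  B0 li=∅ lo={p}
  B1 li={p} lo={e,p}
  B2 li={e} lo={e}
  B3 li={e,p} lo={e,p}
  B4 li={e} lo={e}
  B5 li={e} lo={e}
  B6 li={e,p} lo={e,p}
  B7 li={e} lo=∅

Interference:
  e — {g,j,p,r,z}
  g — {e,p}
  j — {e}
  p — {e,g,r}
  r — {e,p}
  z — {e}

Registers:
  lower bound: {e,g,p} mutually conflict ⇒ χ ≥ 3
  3-colouring: r0={e}  r1={j,p,z}  r2={g,r}
  χ = 3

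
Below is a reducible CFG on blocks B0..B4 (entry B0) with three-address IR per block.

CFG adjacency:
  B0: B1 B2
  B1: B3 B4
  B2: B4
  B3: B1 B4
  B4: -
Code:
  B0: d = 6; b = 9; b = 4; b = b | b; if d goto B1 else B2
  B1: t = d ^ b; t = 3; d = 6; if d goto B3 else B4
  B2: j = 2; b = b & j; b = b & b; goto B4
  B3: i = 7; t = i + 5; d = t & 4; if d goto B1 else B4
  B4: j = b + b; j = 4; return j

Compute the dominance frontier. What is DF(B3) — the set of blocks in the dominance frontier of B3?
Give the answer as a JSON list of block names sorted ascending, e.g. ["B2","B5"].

Answer: ["B1", "B4"]

Derivation:
idom tree: B1←B0 B2←B0 B3←B1 B4←B0
Dom at joins:
  B1: preds {B0,B3}: {B0} ∩ {B0,B1,B3} = {B0}; idom=B0
  B4: preds {B1,B2,B3}: {B0,B1} ∩ {B0,B2} ∩ {B0,B1,B3} = {B0}; idom=B0

Frontier:
  B1←B0: walk · to B0
  B1←B3: walk B3→B1 to B0
  B4←B1: walk B1 to B0
  B4←B2: walk B2 to B0
  B4←B3: walk B3→B1 to B0
  DF(B0)=∅
  DF(B1)={B1,B4}
  DF(B2)={B4}
  DF(B3)={B1,B4}
  DF(B4)=∅

DF(B3) = ["B1", "B4"]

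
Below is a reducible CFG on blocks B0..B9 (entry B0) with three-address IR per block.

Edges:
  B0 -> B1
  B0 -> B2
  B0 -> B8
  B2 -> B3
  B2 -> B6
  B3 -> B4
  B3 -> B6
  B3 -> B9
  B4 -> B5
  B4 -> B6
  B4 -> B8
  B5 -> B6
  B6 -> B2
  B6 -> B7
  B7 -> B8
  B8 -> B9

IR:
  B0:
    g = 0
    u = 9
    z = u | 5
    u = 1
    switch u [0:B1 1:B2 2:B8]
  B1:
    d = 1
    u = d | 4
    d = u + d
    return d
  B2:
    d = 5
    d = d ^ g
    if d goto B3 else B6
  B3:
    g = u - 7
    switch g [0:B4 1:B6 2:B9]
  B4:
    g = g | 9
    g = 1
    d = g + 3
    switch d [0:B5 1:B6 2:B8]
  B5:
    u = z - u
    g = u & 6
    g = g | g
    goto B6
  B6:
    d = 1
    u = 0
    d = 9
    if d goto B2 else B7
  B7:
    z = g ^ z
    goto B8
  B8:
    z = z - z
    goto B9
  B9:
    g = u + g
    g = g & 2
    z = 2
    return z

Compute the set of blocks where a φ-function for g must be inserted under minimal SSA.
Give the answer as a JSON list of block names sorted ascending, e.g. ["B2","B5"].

Answer: ["B2", "B6", "B8", "B9"]

Analysis:
idom tree: B1←B0 B2←B0 B3←B2 B4←B3 B5←B4 B6←B2 B7←B6 B8←B0 B9←B0
Join-block Dom:
  B2: preds {B0,B6}: {B0} ∩ {B0,B2,B6} = {B0}; idom=B0
  B6: preds {B2,B3,B4,B5}: {B0,B2} ∩ {B0,B2,B3} ∩ {B0,B2,B3,B4} ∩ {B0,B2,B3,B4,B5} = {B0,B2}; idom=B2
  B8: preds {B0,B4,B7}: {B0} ∩ {B0,B2,B3,B4} ∩ {B0,B2,B6,B7} = {B0}; idom=B0
  B9: preds {B3,B8}: {B0,B2,B3} ∩ {B0,B8} = {B0}; idom=B0

DF derivation:
  B2←B0: walk · to B0
  B2←B6: walk B6→B2 to B0
  B6←B2: walk · to B2
  B6←B3: walk B3 to B2
  B6←B4: walk B4→B3 to B2
  B6←B5: walk B5→B4→B3 to B2
  B8←B0: walk · to B0
  B8←B4: walk B4→B3→B2 to B0
  B8←B7: walk B7→B6→B2 to B0
  B9←B3: walk B3→B2 to B0
  B9←B8: walk B8 to B0
  B0: DF=∅
  B1: DF=∅
  B2: DF={B2,B8,B9}
  B3: DF={B6,B8,B9}
  B4: DF={B6,B8}
  B5: DF={B6}
  B6: DF={B2,B8}
  B7: DF={B8}
  B8: DF={B9}
  B9: DF=∅

φ for g: defs {B0,B3,B4,B5,B9}
  DF⁺ = {B2,B6,B8,B9}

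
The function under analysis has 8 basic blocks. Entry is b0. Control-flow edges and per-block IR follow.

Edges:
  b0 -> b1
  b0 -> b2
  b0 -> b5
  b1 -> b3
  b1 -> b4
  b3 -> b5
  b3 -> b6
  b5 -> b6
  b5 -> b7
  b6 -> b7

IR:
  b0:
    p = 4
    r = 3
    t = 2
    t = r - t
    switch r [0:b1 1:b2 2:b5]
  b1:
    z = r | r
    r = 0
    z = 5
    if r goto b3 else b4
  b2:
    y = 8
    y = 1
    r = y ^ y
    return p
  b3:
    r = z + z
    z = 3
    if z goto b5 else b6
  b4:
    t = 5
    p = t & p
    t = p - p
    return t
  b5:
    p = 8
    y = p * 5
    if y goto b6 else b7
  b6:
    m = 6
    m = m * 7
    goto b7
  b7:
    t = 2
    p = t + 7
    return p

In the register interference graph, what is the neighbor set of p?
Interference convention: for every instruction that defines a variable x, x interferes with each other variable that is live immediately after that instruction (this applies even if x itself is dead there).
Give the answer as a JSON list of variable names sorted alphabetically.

Answer: ["r", "t", "y", "z"]

Working:
def/use:
  b0: {p,r,t} / ∅
  b1: {r,z} / {r}
  b2: {r,y} / {p}
  b3: {r,z} / {z}
  b4: {p,t} / {p}
  b5: {p,y} / ∅
  b6: {m} / ∅
  b7: {p,t} / ∅

Backward fixpoint:
  b0 li=∅ lo={p,r}
  b1 li={p,r} lo={p,z}
  b2 li={p} lo=∅
  b3 li={z} lo=∅
  b4 li={p} lo=∅
  b5 li=∅ lo=∅
  b6 li=∅ lo=∅
  b7 li=∅ lo=∅

Interference:
  m↔∅
  p↔{r,t,y,z}
  r↔{p,t,z}
  t↔{p,r}
  y↔{p}
  z↔{p,r}

N(p) = ["r", "t", "y", "z"]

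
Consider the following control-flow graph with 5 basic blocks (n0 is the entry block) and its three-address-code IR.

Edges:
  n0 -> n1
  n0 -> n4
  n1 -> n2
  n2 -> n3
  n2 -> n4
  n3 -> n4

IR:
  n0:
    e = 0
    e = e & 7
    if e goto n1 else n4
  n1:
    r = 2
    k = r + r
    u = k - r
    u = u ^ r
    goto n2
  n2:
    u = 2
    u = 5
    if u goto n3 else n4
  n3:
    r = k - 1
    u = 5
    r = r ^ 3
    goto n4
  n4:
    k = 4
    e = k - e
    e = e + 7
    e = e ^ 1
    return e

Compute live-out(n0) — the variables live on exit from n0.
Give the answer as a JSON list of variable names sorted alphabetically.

Per-block:
  n0 def {e} use ∅
  n1 def {k,r,u} use ∅
  n2 def {u} use ∅
  n3 def {r,u} use {k}
  n4 def {e,k} use {e}

Live sets:
  n0: in=∅ out={e}
  n1: in={e} out={e,k}
  n2: in={e,k} out={e,k}
  n3: in={e,k} out={e}
  n4: in={e} out=∅

live-out(n0) = ["e"]

Answer: ["e"]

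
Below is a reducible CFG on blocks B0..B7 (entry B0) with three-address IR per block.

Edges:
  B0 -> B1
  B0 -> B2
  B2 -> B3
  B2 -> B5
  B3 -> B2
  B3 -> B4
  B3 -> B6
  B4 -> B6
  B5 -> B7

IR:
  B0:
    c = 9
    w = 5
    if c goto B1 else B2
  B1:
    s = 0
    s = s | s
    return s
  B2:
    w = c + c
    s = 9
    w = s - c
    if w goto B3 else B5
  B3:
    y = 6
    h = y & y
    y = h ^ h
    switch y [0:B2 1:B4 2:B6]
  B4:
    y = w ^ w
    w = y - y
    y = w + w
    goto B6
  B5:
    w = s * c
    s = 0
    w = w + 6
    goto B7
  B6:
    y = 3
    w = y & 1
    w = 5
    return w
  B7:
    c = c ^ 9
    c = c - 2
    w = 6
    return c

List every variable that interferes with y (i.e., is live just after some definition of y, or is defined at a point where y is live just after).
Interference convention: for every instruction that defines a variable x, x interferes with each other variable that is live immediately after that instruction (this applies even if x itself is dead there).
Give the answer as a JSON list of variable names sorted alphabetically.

Per-block:
  B0 def {c,w} use ∅
  B1 def {s} use ∅
  B2 def {s,w} use {c}
  B3 def {h,y} use ∅
  B4 def {w,y} use {w}
  B5 def {s,w} use {c,s}
  B6 def {w,y} use ∅
  B7 def {c,w} use {c}

Liveness:
  live B0: ∅→{c}
  live B1: ∅→∅
  live B2: {c}→{c,s,w}
  live B3: {c,w}→{c,w}
  live B4: {w}→∅
  live B5: {c,s}→{c}
  live B6: ∅→∅
  live B7: {c}→∅

Interfere edges:
  c: {h,s,w,y}
  h: {c,w}
  s: {c,w}
  w: {c,h,s,y}
  y: {c,w}

N(y) = ["c", "w"]

Answer: ["c", "w"]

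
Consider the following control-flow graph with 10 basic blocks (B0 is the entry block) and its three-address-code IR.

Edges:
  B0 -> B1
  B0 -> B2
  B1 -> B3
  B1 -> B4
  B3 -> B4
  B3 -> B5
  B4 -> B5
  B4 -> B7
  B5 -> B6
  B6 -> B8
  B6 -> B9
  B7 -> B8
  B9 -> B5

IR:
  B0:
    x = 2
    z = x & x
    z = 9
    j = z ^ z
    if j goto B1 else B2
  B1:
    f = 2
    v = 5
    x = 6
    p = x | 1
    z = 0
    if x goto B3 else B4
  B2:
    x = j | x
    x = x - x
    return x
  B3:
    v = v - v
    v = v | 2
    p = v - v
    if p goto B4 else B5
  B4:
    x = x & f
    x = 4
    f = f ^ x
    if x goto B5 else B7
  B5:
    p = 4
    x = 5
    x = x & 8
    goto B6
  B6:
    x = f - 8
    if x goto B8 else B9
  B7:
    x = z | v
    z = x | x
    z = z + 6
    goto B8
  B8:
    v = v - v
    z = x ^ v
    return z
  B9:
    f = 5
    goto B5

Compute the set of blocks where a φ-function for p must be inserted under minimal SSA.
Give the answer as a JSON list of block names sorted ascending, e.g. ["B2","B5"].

idom tree: B1←B0 B2←B0 B3←B1 B4←B1 B5←B1 B6←B5 B7←B4 B8←B1 B9←B6
Dom∩ at merges:
  B4: preds {B1,B3}: {B0,B1} ∩ {B0,B1,B3} = {B0,B1}; idom=B1
  B5: preds {B3,B4,B9}: {B0,B1,B3} ∩ {B0,B1,B4} ∩ {B0,B1,B5,B6,B9} = {B0,B1}; idom=B1
  B8: preds {B6,B7}: {B0,B1,B5,B6} ∩ {B0,B1,B4,B7} = {B0,B1}; idom=B1

DF walk-up:
  join B4 pred B1: · stop@B1
  join B4 pred B3: B3 stop@B1
  join B5 pred B3: B3 stop@B1
  join B5 pred B4: B4 stop@B1
  join B5 pred B9: B9→B6→B5 stop@B1
  join B8 pred B6: B6→B5 stop@B1
  join B8 pred B7: B7→B4 stop@B1
  B0 → ∅
  B1 → ∅
  B2 → ∅
  B3 → {B4,B5}
  B4 → {B5,B8}
  B5 → {B5,B8}
  B6 → {B5,B8}
  B7 → {B8}
  B8 → ∅
  B9 → {B5}

φ for p: defs {B1,B3,B5}
  DF⁺ = {B4,B5,B8}

Answer: ["B4", "B5", "B8"]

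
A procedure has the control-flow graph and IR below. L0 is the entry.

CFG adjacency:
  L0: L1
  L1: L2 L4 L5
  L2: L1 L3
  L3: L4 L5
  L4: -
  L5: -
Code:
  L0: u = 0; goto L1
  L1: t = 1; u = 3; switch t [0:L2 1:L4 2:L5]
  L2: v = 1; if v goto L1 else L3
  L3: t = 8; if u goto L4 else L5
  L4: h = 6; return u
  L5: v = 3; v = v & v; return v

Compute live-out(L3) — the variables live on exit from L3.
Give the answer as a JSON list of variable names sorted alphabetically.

Per-block:
  L0 def {u} use ∅
  L1 def {t,u} use ∅
  L2 def {v} use ∅
  L3 def {t} use {u}
  L4 def {h} use {u}
  L5 def {v} use ∅

Live sets:
  L0 li=∅ lo=∅
  L1 li=∅ lo={u}
  L2 li={u} lo={u}
  L3 li={u} lo={u}
  L4 li={u} lo=∅
  L5 li=∅ lo=∅

live-out(L3) = ["u"]

Answer: ["u"]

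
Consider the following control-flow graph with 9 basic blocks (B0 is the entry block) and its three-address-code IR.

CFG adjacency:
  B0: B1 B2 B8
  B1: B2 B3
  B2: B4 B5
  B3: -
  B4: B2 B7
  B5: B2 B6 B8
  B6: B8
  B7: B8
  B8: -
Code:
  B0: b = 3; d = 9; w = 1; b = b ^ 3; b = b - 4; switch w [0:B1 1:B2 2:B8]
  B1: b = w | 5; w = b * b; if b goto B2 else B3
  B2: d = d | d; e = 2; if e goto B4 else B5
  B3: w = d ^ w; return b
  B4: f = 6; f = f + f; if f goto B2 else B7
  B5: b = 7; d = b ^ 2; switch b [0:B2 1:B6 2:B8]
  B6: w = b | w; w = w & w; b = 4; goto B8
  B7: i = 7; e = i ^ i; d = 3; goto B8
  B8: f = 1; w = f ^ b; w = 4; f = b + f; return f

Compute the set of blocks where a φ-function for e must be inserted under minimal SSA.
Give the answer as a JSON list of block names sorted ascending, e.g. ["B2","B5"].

Answer: ["B2", "B8"]

Derivation:
idom tree: B1←B0 B2←B0 B3←B1 B4←B2 B5←B2 B6←B5 B7←B4 B8←B0
Dom at joins:
  B2: preds {B0,B1,B4,B5}: {B0} ∩ {B0,B1} ∩ {B0,B2,B4} ∩ {B0,B2,B5} = {B0}; idom=B0
  B8: preds {B0,B5,B6,B7}: {B0} ∩ {B0,B2,B5} ∩ {B0,B2,B5,B6} ∩ {B0,B2,B4,B7} = {B0}; idom=B0

DF walk-up:
  B2←B0: walk · to B0
  B2←B1: walk B1 to B0
  B2←B4: walk B4→B2 to B0
  B2←B5: walk B5→B2 to B0
  B8←B0: walk · to B0
  B8←B5: walk B5→B2 to B0
  B8←B6: walk B6→B5→B2 to B0
  B8←B7: walk B7→B4→B2 to B0
  DF(B0)=∅
  DF(B1)={B2}
  DF(B2)={B2,B8}
  DF(B3)=∅
  DF(B4)={B2,B8}
  DF(B5)={B2,B8}
  DF(B6)={B8}
  DF(B7)={B8}
  DF(B8)=∅

φ for e: defs {B2,B7}
  DF⁺ = {B2,B8}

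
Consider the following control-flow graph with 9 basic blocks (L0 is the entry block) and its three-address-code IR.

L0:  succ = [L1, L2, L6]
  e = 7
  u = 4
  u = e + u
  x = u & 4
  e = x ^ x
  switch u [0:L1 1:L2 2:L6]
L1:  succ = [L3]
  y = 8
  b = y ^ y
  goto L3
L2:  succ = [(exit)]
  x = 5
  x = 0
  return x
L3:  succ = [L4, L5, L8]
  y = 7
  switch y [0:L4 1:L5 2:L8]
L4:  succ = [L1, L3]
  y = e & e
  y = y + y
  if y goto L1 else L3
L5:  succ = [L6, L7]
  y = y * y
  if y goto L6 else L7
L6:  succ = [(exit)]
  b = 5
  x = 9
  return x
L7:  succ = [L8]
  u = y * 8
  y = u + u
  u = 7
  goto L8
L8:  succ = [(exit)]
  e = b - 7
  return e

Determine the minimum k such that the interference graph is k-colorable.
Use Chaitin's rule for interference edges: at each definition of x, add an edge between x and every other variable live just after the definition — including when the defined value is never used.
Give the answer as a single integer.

Answer: 3

Working:
Block summaries:
  L0 def {e,u,x} use ∅
  L1 def {b,y} use ∅
  L2 def {x} use ∅
  L3 def {y} use ∅
  L4 def {y} use {e}
  L5 def {y} use {y}
  L6 def {b,x} use ∅
  L7 def {u,y} use {y}
  L8 def {e} use {b}

Backward fixpoint:
  live L0: ∅→{e}
  live L1: {e}→{b,e}
  live L2: ∅→∅
  live L3: {b,e}→{b,e,y}
  live L4: {b,e}→{b,e}
  live L5: {b,y}→{b,y}
  live L6: ∅→∅
  live L7: {b,y}→{b}
  live L8: {b}→∅

Interference:
  b: {e,u,y}
  e: {b,u,y}
  u: {b,e,x}
  x: {u}
  y: {b,e}

Registers:
  clique {b,e,u} ⇒ need ≥ 3
  3-colouring: r0={b,x}  r1={e}  r2={u,y}
  χ = 3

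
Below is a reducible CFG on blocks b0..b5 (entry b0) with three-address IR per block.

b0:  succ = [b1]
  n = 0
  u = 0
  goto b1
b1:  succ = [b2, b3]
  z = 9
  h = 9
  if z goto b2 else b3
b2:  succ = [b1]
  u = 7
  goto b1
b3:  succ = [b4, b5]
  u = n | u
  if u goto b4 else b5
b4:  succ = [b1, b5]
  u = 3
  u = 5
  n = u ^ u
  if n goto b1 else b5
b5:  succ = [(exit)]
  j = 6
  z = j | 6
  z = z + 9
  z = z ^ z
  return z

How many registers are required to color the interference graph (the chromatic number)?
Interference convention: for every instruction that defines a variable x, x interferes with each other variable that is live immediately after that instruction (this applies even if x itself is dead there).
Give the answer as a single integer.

Answer: 4

Working:
Block summaries:
  b0: def={n,u} ue=∅
  b1: def={h,z} ue=∅
  b2: def={u} ue=∅
  b3: def={u} ue={n,u}
  b4: def={n,u} ue=∅
  b5: def={j,z} ue=∅

Live sets:
  live b0: ∅→{n,u}
  live b1: {n,u}→{n,u}
  live b2: {n}→{n,u}
  live b3: {n,u}→∅
  live b4: ∅→{n,u}
  live b5: ∅→∅

Interference:
  h: {n,u,z}
  j: ∅
  n: {h,u,z}
  u: {h,n,z}
  z: {h,n,u}

Colouring:
  lower bound: {h,n,u,z} mutually conflict ⇒ χ ≥ 4
  4-colouring: R0={h,j}  R1={n}  R2={u}  R3={z}
  χ = 4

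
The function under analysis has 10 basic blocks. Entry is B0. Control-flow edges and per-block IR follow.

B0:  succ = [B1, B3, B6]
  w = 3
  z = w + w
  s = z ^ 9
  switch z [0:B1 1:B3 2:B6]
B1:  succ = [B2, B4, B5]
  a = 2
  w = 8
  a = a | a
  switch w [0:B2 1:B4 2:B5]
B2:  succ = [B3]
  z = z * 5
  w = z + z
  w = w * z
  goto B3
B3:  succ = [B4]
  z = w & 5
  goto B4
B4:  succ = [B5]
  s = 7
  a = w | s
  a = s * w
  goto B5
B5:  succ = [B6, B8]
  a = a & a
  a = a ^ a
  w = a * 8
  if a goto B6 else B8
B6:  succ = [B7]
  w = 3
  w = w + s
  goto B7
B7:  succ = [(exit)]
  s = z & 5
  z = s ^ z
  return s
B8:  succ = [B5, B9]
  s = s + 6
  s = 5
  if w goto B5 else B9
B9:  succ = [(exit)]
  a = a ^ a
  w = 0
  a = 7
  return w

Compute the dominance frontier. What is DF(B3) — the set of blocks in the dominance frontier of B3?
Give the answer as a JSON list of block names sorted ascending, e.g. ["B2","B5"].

Answer: ["B4"]

Analysis:
idom tree: B1←B0 B2←B1 B3←B0 B4←B0 B5←B0 B6←B0 B7←B6 B8←B5 B9←B8
Join-block Dom:
  B3: preds {B0,B2}: {B0} ∩ {B0,B1,B2} = {B0}; idom=B0
  B4: preds {B1,B3}: {B0,B1} ∩ {B0,B3} = {B0}; idom=B0
  B5: preds {B1,B4,B8}: {B0,B1} ∩ {B0,B4} ∩ {B0,B5,B8} = {B0}; idom=B0
  B6: preds {B0,B5}: {B0} ∩ {B0,B5} = {B0}; idom=B0

DF derivation:
  B3←B0: walk · to B0
  B3←B2: walk B2→B1 to B0
  B4←B1: walk B1 to B0
  B4←B3: walk B3 to B0
  B5←B1: walk B1 to B0
  B5←B4: walk B4 to B0
  B5←B8: walk B8→B5 to B0
  B6←B0: walk · to B0
  B6←B5: walk B5 to B0
  B0 → ∅
  B1 → {B3,B4,B5}
  B2 → {B3}
  B3 → {B4}
  B4 → {B5}
  B5 → {B5,B6}
  B6 → ∅
  B7 → ∅
  B8 → {B5}
  B9 → ∅

DF(B3) = ["B4"]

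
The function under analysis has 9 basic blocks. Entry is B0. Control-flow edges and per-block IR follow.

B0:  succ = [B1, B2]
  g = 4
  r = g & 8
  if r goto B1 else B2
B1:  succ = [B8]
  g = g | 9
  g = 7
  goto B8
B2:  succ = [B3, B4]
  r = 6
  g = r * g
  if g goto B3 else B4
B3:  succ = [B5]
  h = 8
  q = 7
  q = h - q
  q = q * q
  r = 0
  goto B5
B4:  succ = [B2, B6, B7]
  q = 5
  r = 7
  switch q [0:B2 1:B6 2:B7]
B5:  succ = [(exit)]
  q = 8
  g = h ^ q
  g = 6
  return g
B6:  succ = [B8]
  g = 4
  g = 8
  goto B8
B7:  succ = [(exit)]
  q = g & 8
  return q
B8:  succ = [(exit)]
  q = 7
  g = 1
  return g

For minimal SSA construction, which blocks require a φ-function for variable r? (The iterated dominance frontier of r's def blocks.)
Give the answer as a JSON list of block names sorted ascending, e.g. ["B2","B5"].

idom tree: B1←B0 B2←B0 B3←B2 B4←B2 B5←B3 B6←B4 B7←B4 B8←B0
Dom∩ at merges:
  B2: preds {B0,B4}: {B0} ∩ {B0,B2,B4} = {B0}; idom=B0
  B8: preds {B1,B6}: {B0,B1} ∩ {B0,B2,B4,B6} = {B0}; idom=B0

DF walk-up:
  B2←B0: walk · to B0
  B2←B4: walk B4→B2 to B0
  B8←B1: walk B1 to B0
  B8←B6: walk B6→B4→B2 to B0
  B0: DF=∅
  B1: DF={B8}
  B2: DF={B2,B8}
  B3: DF=∅
  B4: DF={B2,B8}
  B5: DF=∅
  B6: DF={B8}
  B7: DF=∅
  B8: DF=∅

φ for r: defs {B0,B2,B3,B4}
  DF⁺ = {B2,B8}

Answer: ["B2", "B8"]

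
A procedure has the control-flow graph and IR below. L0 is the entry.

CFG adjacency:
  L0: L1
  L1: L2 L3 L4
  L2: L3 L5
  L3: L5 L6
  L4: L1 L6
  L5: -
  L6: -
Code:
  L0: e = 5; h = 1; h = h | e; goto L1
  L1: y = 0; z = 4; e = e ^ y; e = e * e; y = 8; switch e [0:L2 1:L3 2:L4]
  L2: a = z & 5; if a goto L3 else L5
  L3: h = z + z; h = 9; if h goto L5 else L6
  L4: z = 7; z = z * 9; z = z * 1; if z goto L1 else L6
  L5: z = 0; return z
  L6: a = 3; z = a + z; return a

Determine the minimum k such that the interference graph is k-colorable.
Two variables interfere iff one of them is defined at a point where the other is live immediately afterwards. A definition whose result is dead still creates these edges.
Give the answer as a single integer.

Answer: 3

Analysis:
Block summaries:
  L0: def={e,h} ue=∅
  L1: def={e,y,z} ue={e}
  L2: def={a} ue={z}
  L3: def={h} ue={z}
  L4: def={z} ue=∅
  L5: def={z} ue=∅
  L6: def={a,z} ue={z}

Backward fixpoint:
  L0 li=∅ lo={e}
  L1 li={e} lo={e,z}
  L2 li={z} lo={z}
  L3 li={z} lo={z}
  L4 li={e} lo={e,z}
  L5 li=∅ lo=∅
  L6 li={z} lo=∅

Interfere edges:
  a — {z}
  e — {h,y,z}
  h — {e,z}
  y — {e,z}
  z — {a,e,h,y}

Chromatic number:
  lower bound: {e,h,z} mutually conflict ⇒ χ ≥ 3
  3-colouring: R0={z}  R1={a,e}  R2={h,y}
  χ = 3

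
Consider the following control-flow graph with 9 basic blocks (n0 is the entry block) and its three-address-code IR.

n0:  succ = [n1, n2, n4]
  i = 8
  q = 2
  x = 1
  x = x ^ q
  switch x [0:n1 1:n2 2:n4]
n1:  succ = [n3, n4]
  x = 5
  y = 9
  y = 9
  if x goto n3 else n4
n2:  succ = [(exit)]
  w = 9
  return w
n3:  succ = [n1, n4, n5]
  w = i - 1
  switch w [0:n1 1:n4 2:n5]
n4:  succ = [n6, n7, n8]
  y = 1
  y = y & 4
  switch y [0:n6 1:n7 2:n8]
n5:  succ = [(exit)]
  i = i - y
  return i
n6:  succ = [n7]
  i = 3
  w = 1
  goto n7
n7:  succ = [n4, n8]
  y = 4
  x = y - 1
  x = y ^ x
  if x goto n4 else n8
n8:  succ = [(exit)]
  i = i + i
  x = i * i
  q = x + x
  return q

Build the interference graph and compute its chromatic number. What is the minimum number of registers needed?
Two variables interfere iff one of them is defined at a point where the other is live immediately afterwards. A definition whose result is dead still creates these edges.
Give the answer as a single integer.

def/use:
  n0 def {i,q,x} use ∅
  n1 def {x,y} use ∅
  n2 def {w} use ∅
  n3 def {w} use {i}
  n4 def {y} use ∅
  n5 def {i} use {i,y}
  n6 def {i,w} use ∅
  n7 def {x,y} use ∅
  n8 def {i,q,x} use {i}

Live sets:
  live n0: ∅→{i}
  live n1: {i}→{i,y}
  live n2: ∅→∅
  live n3: {i,y}→{i,y}
  live n4: {i}→{i}
  live n5: {i,y}→∅
  live n6: ∅→{i}
  live n7: {i}→{i}
  live n8: {i}→∅

Interfere edges:
  i↔{q,w,x,y}
  q↔{i,x}
  w↔{i,y}
  x↔{i,q,y}
  y↔{i,w,x}

Colouring:
  {i,q,x} pairwise interfere (3-clique) ⇒ χ ≥ 3
  3-colouring: c0={i}  c1={w,x}  c2={q,y}
  χ = 3

Answer: 3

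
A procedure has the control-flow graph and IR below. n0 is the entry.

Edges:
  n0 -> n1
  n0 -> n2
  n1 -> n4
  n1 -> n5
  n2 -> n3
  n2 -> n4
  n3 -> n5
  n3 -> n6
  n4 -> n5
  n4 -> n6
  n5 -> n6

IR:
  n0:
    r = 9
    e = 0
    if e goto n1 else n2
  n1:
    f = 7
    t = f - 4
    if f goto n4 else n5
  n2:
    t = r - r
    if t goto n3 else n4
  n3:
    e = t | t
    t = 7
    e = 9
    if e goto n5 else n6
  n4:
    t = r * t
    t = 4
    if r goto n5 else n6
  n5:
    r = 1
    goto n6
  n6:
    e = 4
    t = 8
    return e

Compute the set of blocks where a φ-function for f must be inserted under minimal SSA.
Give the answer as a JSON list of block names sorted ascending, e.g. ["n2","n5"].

idom tree: n1←n0 n2←n0 n3←n2 n4←n0 n5←n0 n6←n0
Dom at joins:
  n4: preds {n1,n2}: {n0,n1} ∩ {n0,n2} = {n0}; idom=n0
  n5: preds {n1,n3,n4}: {n0,n1} ∩ {n0,n2,n3} ∩ {n0,n4} = {n0}; idom=n0
  n6: preds {n3,n4,n5}: {n0,n2,n3} ∩ {n0,n4} ∩ {n0,n5} = {n0}; idom=n0

DF derivation:
  n4←n1: walk n1 to n0
  n4←n2: walk n2 to n0
  n5←n1: walk n1 to n0
  n5←n3: walk n3→n2 to n0
  n5←n4: walk n4 to n0
  n6←n3: walk n3→n2 to n0
  n6←n4: walk n4 to n0
  n6←n5: walk n5 to n0
  n0 → ∅
  n1 → {n4,n5}
  n2 → {n4,n5,n6}
  n3 → {n5,n6}
  n4 → {n5,n6}
  n5 → {n6}
  n6 → ∅

φ for f: defs {n1}
  DF⁺ = {n4,n5,n6}

Answer: ["n4", "n5", "n6"]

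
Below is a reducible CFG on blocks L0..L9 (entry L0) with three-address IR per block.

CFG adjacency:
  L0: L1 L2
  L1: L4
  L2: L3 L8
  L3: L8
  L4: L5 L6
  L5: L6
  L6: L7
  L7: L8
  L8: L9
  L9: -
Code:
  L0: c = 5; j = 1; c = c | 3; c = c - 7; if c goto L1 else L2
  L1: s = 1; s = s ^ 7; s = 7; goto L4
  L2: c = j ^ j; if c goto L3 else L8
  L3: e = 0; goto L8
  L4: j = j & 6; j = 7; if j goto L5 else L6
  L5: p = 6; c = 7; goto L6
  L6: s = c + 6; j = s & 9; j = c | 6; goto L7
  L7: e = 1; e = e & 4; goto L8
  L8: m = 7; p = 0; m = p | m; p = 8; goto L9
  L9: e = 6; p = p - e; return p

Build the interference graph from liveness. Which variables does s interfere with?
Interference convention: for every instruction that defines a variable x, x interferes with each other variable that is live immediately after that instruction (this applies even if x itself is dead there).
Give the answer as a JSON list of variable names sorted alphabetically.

def/use:
  L0 def {c,j} use ∅
  L1 def {s} use ∅
  L2 def {c} use {j}
  L3 def {e} use ∅
  L4 def {j} use {j}
  L5 def {c,p} use ∅
  L6 def {j,s} use {c}
  L7 def {e} use ∅
  L8 def {m,p} use ∅
  L9 def {e,p} use {p}

Live sets:
  L0 li=∅ lo={c,j}
  L1 li={c,j} lo={c,j}
  L2 li={j} lo=∅
  L3 li=∅ lo=∅
  L4 li={c,j} lo={c}
  L5 li=∅ lo={c}
  L6 li={c} lo=∅
  L7 li=∅ lo=∅
  L8 li=∅ lo={p}
  L9 li={p} lo=∅

Interference:
  c: {j,s}
  e: {p}
  j: {c,s}
  m: {p}
  p: {e,m}
  s: {c,j}

N(s) = ["c", "j"]

Answer: ["c", "j"]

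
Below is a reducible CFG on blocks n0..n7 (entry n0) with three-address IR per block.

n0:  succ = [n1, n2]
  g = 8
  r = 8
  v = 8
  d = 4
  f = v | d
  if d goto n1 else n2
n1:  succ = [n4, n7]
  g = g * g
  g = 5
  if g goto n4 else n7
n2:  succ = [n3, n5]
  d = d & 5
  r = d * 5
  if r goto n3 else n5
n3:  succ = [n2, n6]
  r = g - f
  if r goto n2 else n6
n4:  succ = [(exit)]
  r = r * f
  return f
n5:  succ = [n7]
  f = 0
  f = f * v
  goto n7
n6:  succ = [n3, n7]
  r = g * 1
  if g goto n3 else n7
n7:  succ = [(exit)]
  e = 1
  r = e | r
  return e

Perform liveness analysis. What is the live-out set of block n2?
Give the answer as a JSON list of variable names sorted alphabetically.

Answer: ["d", "f", "g", "r", "v"]

Working:
Block summaries:
  n0 def {d,f,g,r,v} use ∅
  n1 def {g} use {g}
  n2 def {d,r} use {d}
  n3 def {r} use {f,g}
  n4 def {r} use {f,r}
  n5 def {f} use {v}
  n6 def {r} use {g}
  n7 def {e,r} use {r}

Liveness:
  n0: in=∅ out={d,f,g,r,v}
  n1: in={f,g,r} out={f,r}
  n2: in={d,f,g,v} out={d,f,g,r,v}
  n3: in={d,f,g,v} out={d,f,g,v}
  n4: in={f,r} out=∅
  n5: in={r,v} out={r}
  n6: in={d,f,g,v} out={d,f,g,r,v}
  n7: in={r} out=∅

live-out(n2) = ["d", "f", "g", "r", "v"]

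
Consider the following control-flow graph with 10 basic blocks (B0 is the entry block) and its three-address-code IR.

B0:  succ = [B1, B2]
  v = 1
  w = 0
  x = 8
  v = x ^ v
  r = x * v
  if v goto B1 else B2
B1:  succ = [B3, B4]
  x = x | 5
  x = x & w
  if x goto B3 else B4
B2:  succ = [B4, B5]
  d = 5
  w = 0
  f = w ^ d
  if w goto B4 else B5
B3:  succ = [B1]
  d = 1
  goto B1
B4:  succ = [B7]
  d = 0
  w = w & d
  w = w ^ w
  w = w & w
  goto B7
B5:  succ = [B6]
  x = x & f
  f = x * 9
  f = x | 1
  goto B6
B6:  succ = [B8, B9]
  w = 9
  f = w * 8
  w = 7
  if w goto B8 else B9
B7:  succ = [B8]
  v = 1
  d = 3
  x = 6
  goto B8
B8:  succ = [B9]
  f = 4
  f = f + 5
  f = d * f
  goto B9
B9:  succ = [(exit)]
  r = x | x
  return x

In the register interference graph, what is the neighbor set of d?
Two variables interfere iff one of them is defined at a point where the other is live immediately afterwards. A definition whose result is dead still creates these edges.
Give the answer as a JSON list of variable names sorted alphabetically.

Answer: ["f", "w", "x"]

Analysis:
Block summaries:
  B0: {r,v,w,x} / ∅
  B1: {x} / {w,x}
  B2: {d,f,w} / ∅
  B3: {d} / ∅
  B4: {d,w} / {w}
  B5: {f,x} / {f,x}
  B6: {f,w} / ∅
  B7: {d,v,x} / ∅
  B8: {f} / {d}
  B9: {r} / {x}

Live sets:
  B0: in=∅ out={w,x}
  B1: in={w,x} out={w,x}
  B2: in={x} out={d,f,w,x}
  B3: in={w,x} out={w,x}
  B4: in={w} out=∅
  B5: in={d,f,x} out={d,x}
  B6: in={d,x} out={d,x}
  B7: in=∅ out={d,x}
  B8: in={d,x} out={x}
  B9: in={x} out=∅

Interference:
  d — {f,w,x}
  f — {d,w,x}
  r — {v,w,x}
  v — {r,w,x}
  w — {d,f,r,v,x}
  x — {d,f,r,v,w}

N(d) = ["f", "w", "x"]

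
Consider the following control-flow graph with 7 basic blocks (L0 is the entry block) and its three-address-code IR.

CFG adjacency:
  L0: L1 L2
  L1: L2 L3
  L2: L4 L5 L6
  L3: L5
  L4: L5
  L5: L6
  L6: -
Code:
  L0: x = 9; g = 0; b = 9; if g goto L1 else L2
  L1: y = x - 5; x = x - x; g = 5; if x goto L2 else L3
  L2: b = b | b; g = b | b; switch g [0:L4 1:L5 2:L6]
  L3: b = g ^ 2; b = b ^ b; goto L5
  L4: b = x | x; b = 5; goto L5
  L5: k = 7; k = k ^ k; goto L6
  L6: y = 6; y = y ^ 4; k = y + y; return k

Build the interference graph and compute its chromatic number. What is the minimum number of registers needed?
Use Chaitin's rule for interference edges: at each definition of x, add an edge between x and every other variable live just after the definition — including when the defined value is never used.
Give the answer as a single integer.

def/use:
  L0: def={b,g,x} ue=∅
  L1: def={g,x,y} ue={x}
  L2: def={b,g} ue={b}
  L3: def={b} ue={g}
  L4: def={b} ue={x}
  L5: def={k} ue=∅
  L6: def={k,y} ue=∅

Liveness:
  L0: in=∅ out={b,x}
  L1: in={b,x} out={b,g,x}
  L2: in={b,x} out={x}
  L3: in={g} out=∅
  L4: in={x} out=∅
  L5: in=∅ out=∅
  L6: in=∅ out=∅

Conflict graph:
  b↔{g,x,y}
  g↔{b,x}
  k↔∅
  x↔{b,g,y}
  y↔{b,x}

Colouring:
  {b,g,x} pairwise interfere (3-clique) ⇒ χ ≥ 3
  assign b→r0 g→r2 k→r0 x→r1 y→r2 — no edge inside a register ⇒ χ ≤ 3
  χ = 3

Answer: 3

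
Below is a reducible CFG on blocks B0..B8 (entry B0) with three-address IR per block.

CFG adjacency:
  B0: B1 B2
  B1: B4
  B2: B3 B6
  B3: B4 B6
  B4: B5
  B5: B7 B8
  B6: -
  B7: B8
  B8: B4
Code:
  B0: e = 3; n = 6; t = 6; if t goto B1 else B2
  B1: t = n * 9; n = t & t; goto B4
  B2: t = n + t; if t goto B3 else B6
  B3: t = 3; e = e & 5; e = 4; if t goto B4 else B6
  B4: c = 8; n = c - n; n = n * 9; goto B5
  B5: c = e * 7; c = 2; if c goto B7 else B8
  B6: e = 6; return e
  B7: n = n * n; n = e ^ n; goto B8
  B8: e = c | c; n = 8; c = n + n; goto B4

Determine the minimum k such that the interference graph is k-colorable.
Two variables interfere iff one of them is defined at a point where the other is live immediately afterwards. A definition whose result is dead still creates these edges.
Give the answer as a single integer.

Answer: 3

Derivation:
Per-block:
  B0: {e,n,t} / ∅
  B1: {n,t} / {n}
  B2: {t} / {n,t}
  B3: {e,t} / {e}
  B4: {c,n} / {n}
  B5: {c} / {e}
  B6: {e} / ∅
  B7: {n} / {e,n}
  B8: {c,e,n} / {c}

Live sets:
  B0 li=∅ lo={e,n,t}
  B1 li={e,n} lo={e,n}
  B2 li={e,n,t} lo={e,n}
  B3 li={e,n} lo={e,n}
  B4 li={e,n} lo={e,n}
  B5 li={e,n} lo={c,e,n}
  B6 li=∅ lo=∅
  B7 li={c,e,n} lo={c}
  B8 li={c} lo={e,n}

Interfere edges:
  c: {e,n}
  e: {c,n,t}
  n: {c,e,t}
  t: {e,n}

Registers:
  clique {c,e,n} ⇒ need ≥ 3
  3-colouring: R0={e}  R1={n}  R2={c,t}
  χ = 3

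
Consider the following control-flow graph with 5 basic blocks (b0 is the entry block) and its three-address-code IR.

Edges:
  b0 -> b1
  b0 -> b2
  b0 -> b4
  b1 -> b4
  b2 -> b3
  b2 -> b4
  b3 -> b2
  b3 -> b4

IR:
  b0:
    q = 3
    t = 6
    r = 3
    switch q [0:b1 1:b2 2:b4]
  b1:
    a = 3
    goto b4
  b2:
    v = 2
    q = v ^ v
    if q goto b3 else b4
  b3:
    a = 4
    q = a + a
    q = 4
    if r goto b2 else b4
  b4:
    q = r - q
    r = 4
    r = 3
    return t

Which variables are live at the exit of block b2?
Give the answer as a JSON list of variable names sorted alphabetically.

def/use:
  b0: {q,r,t} / ∅
  b1: {a} / ∅
  b2: {q,v} / ∅
  b3: {a,q} / {r}
  b4: {q,r} / {q,r,t}

Liveness:
  b0 li=∅ lo={q,r,t}
  b1 li={q,r,t} lo={q,r,t}
  b2 li={r,t} lo={q,r,t}
  b3 li={r,t} lo={q,r,t}
  b4 li={q,r,t} lo=∅

live-out(b2) = ["q", "r", "t"]

Answer: ["q", "r", "t"]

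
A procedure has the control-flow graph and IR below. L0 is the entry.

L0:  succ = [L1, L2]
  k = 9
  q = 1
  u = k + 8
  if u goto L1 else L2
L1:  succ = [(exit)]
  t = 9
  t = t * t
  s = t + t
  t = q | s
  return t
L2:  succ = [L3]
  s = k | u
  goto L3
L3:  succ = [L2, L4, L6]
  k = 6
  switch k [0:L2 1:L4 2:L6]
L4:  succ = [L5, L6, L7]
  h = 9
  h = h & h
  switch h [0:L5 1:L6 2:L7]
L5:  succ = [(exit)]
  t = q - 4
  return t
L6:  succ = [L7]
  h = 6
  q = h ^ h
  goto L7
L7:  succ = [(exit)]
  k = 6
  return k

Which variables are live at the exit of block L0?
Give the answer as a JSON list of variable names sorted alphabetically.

Answer: ["k", "q", "u"]

Analysis:
Per-block:
  L0: def={k,q,u} ue=∅
  L1: def={s,t} ue={q}
  L2: def={s} ue={k,u}
  L3: def={k} ue=∅
  L4: def={h} ue=∅
  L5: def={t} ue={q}
  L6: def={h,q} ue=∅
  L7: def={k} ue=∅

Liveness:
  L0: in=∅ out={k,q,u}
  L1: in={q} out=∅
  L2: in={k,q,u} out={q,u}
  L3: in={q,u} out={k,q,u}
  L4: in={q} out={q}
  L5: in={q} out=∅
  L6: in=∅ out=∅
  L7: in=∅ out=∅

live-out(L0) = ["k", "q", "u"]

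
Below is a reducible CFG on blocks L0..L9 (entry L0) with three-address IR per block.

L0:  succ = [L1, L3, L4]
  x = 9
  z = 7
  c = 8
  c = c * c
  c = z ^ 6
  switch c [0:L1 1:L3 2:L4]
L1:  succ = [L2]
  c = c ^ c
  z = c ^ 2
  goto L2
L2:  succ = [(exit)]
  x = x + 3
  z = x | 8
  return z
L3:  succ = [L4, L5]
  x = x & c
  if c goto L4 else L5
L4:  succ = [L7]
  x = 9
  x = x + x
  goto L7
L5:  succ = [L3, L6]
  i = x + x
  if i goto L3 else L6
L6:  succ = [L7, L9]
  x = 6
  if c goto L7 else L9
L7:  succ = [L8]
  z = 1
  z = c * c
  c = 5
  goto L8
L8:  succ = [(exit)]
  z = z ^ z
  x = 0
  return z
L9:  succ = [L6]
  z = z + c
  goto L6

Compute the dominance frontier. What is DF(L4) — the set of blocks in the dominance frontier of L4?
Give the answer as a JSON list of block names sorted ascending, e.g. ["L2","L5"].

Answer: ["L7"]

Analysis:
idom tree: L1←L0 L2←L1 L3←L0 L4←L0 L5←L3 L6←L5 L7←L0 L8←L7 L9←L6
Dom at joins:
  L3: preds {L0,L5}: {L0} ∩ {L0,L3,L5} = {L0}; idom=L0
  L4: preds {L0,L3}: {L0} ∩ {L0,L3} = {L0}; idom=L0
  L6: preds {L5,L9}: {L0,L3,L5} ∩ {L0,L3,L5,L6,L9} = {L0,L3,L5}; idom=L5
  L7: preds {L4,L6}: {L0,L4} ∩ {L0,L3,L5,L6} = {L0}; idom=L0

DF walk-up:
  join L3 pred L0: · stop@L0
  join L3 pred L5: L5→L3 stop@L0
  join L4 pred L0: · stop@L0
  join L4 pred L3: L3 stop@L0
  join L6 pred L5: · stop@L5
  join L6 pred L9: L9→L6 stop@L5
  join L7 pred L4: L4 stop@L0
  join L7 pred L6: L6→L5→L3 stop@L0
  DF(L0)=∅
  DF(L1)=∅
  DF(L2)=∅
  DF(L3)={L3,L4,L7}
  DF(L4)={L7}
  DF(L5)={L3,L7}
  DF(L6)={L6,L7}
  DF(L7)=∅
  DF(L8)=∅
  DF(L9)={L6}

DF(L4) = ["L7"]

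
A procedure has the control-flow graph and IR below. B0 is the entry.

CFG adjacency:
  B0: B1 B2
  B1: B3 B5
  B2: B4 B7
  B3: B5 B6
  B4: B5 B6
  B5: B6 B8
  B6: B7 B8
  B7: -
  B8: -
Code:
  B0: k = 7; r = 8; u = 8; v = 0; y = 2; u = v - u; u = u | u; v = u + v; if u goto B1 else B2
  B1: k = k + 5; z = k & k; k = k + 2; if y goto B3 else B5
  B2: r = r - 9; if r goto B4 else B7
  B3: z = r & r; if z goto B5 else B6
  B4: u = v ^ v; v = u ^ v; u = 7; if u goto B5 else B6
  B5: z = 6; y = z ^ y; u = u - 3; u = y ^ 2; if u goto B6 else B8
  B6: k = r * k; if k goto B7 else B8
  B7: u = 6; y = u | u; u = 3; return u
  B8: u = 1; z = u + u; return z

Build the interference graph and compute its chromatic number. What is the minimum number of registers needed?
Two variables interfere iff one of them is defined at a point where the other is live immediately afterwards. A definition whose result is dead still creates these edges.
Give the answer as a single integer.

Answer: 5

Working:
Per-block:
  B0 def {k,r,u,v,y} use ∅
  B1 def {k,z} use {k,y}
  B2 def {r} use {r}
  B3 def {z} use {r}
  B4 def {u,v} use {v}
  B5 def {u,y,z} use {u,y}
  B6 def {k} use {k,r}
  B7 def {u,y} use ∅
  B8 def {u,z} use ∅

Liveness:
  B0 li=∅ lo={k,r,u,v,y}
  B1 li={k,r,u,y} lo={k,r,u,y}
  B2 li={k,r,v,y} lo={k,r,v,y}
  B3 li={k,r,u,y} lo={k,r,u,y}
  B4 li={k,r,v,y} lo={k,r,u,y}
  B5 li={k,r,u,y} lo={k,r}
  B6 li={k,r} lo=∅
  B7 li=∅ lo=∅
  B8 li=∅ lo=∅

Interference:
  k — {r,u,v,y,z}
  r — {k,u,v,y,z}
  u — {k,r,v,y,z}
  v — {k,r,u,y}
  y — {k,r,u,v,z}
  z — {k,r,u,y}

Registers:
  lower bound: {k,r,u,v,y} mutually conflict ⇒ χ ≥ 5
  5-colouring: c0={k}  c1={r}  c2={u}  c3={y}  c4={v,z}
  χ = 5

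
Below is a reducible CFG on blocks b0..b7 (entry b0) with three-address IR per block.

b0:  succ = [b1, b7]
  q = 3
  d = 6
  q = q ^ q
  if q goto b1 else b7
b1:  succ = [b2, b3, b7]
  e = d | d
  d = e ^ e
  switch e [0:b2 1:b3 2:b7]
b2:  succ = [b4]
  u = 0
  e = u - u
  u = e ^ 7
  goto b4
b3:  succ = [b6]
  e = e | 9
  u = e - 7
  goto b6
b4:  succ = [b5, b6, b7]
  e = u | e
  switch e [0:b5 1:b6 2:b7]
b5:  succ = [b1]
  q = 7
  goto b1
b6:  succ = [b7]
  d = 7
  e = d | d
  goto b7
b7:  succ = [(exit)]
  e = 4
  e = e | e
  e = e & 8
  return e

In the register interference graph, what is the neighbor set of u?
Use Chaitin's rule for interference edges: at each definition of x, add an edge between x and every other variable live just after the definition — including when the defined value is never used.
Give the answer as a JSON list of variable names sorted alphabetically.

Per-block:
  b0: {d,q} / ∅
  b1: {d,e} / {d}
  b2: {e,u} / ∅
  b3: {e,u} / {e}
  b4: {e} / {e,u}
  b5: {q} / ∅
  b6: {d,e} / ∅
  b7: {e} / ∅

Live sets:
  b0 li=∅ lo={d}
  b1 li={d} lo={d,e}
  b2 li={d} lo={d,e,u}
  b3 li={e} lo=∅
  b4 li={d,e,u} lo={d}
  b5 li={d} lo={d}
  b6 li=∅ lo=∅
  b7 li=∅ lo=∅

Interference:
  d↔{e,q,u}
  e↔{d,u}
  q↔{d}
  u↔{d,e}

N(u) = ["d", "e"]

Answer: ["d", "e"]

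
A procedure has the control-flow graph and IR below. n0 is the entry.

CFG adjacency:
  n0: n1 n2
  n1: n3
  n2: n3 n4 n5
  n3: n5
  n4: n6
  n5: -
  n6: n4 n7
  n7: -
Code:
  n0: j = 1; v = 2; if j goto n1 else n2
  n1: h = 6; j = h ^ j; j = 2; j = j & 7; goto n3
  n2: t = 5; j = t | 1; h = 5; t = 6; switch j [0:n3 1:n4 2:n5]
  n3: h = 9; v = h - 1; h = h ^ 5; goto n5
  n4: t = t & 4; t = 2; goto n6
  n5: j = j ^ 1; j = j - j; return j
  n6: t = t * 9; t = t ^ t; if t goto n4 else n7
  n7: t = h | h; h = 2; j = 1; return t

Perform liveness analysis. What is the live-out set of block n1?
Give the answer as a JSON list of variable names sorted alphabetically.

Answer: ["j"]

Working:
def/use:
  n0: def={j,v} ue=∅
  n1: def={h,j} ue={j}
  n2: def={h,j,t} ue=∅
  n3: def={h,v} ue=∅
  n4: def={t} ue={t}
  n5: def={j} ue={j}
  n6: def={t} ue={t}
  n7: def={h,j,t} ue={h}

Backward fixpoint:
  n0 li=∅ lo={j}
  n1 li={j} lo={j}
  n2 li=∅ lo={h,j,t}
  n3 li={j} lo={j}
  n4 li={h,t} lo={h,t}
  n5 li={j} lo=∅
  n6 li={h,t} lo={h,t}
  n7 li={h} lo=∅

live-out(n1) = ["j"]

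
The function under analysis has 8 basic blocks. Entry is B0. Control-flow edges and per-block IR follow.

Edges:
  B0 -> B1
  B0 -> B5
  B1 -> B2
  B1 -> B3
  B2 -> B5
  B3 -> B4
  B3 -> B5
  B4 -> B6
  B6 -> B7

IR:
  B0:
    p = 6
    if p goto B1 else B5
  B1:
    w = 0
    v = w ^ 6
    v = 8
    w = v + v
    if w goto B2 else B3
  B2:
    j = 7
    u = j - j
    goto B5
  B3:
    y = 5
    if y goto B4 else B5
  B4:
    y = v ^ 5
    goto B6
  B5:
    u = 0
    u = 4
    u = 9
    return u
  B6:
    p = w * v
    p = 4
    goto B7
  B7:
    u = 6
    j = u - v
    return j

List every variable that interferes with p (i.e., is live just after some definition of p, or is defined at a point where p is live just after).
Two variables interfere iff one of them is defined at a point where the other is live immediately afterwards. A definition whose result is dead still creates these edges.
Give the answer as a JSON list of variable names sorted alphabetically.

Block summaries:
  B0: def={p} ue=∅
  B1: def={v,w} ue=∅
  B2: def={j,u} ue=∅
  B3: def={y} ue=∅
  B4: def={y} ue={v}
  B5: def={u} ue=∅
  B6: def={p} ue={v,w}
  B7: def={j,u} ue={v}

Live sets:
  live B0: ∅→∅
  live B1: ∅→{v,w}
  live B2: ∅→∅
  live B3: {v,w}→{v,w}
  live B4: {v,w}→{v,w}
  live B5: ∅→∅
  live B6: {v,w}→{v}
  live B7: {v}→∅

Interfere edges:
  j: ∅
  p: {v}
  u: {v}
  v: {p,u,w,y}
  w: {v,y}
  y: {v,w}

N(p) = ["v"]

Answer: ["v"]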